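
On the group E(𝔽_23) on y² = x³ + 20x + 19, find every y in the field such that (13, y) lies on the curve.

x³ + 20x + 19 = 2476 ≡ 15 (mod 23).
15 is a non-residue mod 23; no y exists.

none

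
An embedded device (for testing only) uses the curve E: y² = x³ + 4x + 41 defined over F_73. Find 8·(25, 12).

(19, 48)

Write Q = (25, 12).
Double-and-add on 8 = (1000)₂. Start with Q = (25, 12) for the leading 1-bit.
double: tangent at (25, 12): λ = (3·25² + 4)/(2·12) ≡ 54/24. 24⁻¹ ≡ 70 (mod 73), so λ ≡ 54·70 ≡ 57.
  x = λ² - 25 - 25 = 3249 - 50 ≡ 60; y = λ·(25 - 60) - 12 ≡ 37. → (60, 37)
double: tangent at (60, 37): λ = (3·60² + 4)/(2·37) ≡ 0/1. 1⁻¹ ≡ 1 (mod 73) since 1·1 = 1 ≡ 1, so λ ≡ 0·1 ≡ 0.
  x = λ² - 60 - 60 = 0 - 120 ≡ 26; y = λ·(60 - 26) - 37 ≡ 36. → (26, 36)
double: tangent at (26, 36): λ = (3·26² + 4)/(2·36) ≡ 61/72. 72⁻¹ ≡ 72 (mod 73), so λ ≡ 61·72 ≡ 12.
  x = λ² - 26 - 26 = 144 - 52 ≡ 19; y = λ·(26 - 19) - 36 ≡ 48. → (19, 48)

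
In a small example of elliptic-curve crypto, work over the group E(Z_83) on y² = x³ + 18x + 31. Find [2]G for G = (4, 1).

tangent at (4, 1): λ = (3·4² + 18)/(2·1) ≡ 66/2. 2⁻¹ ≡ 42 (mod 83), so λ ≡ 66·42 ≡ 33.
  x = λ² - 4 - 4 = 1089 - 8 ≡ 2; y = λ·(4 - 2) - 1 ≡ 65. → (2, 65)

(2, 65)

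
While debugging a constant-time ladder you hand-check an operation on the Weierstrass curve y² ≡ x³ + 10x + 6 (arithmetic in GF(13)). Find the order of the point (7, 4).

2P: tangent at (7, 4): λ = (3·7² + 10)/(2·4) ≡ 1/8. 8⁻¹ ≡ 5 (mod 13), so λ ≡ 1·5 ≡ 5.
  x = λ² - 7 - 7 = 25 - 14 ≡ 11; y = λ·(7 - 11) - 4 ≡ 2. → (11, 2)
3P: (11, 2) + (7, 4). λ = (4 - 2)/(7 - 11) ≡ 2/9 mod 13. 9⁻¹ ≡ 3 (mod 13), so λ ≡ 6.
  x = λ² - 11 - 7 = 36 - 18 ≡ 5; y = λ·(11 - 5) - 2 ≡ 8. → (5, 8)
4P: (5, 8) + (7, 4). λ = (4 - 8)/(7 - 5) ≡ 9/2 mod 13. 2⁻¹ ≡ 7 (mod 13), so λ ≡ 11.
  x = λ² - 5 - 7 = 121 - 12 ≡ 5; y = λ·(5 - 5) - 8 ≡ 5. → (5, 5)
5P: (5, 5) + (7, 4). λ = (4 - 5)/(7 - 5) ≡ 12/2 mod 13. 2⁻¹ ≡ 7 (mod 13) since 2·7 = 14 ≡ 1, so λ ≡ 6.
  x = λ² - 5 - 7 = 36 - 12 ≡ 11; y = λ·(5 - 11) - 5 ≡ 11. → (11, 11)
6P: (11, 11) + (7, 4). λ = (4 - 11)/(7 - 11) ≡ 6/9 mod 13. 9⁻¹ ≡ 3 (mod 13) since 9·3 = 27 ≡ 1, so λ ≡ 5.
  x = λ² - 11 - 7 = 25 - 18 ≡ 7; y = λ·(11 - 7) - 11 ≡ 9. → (7, 9)
7P: (7, 9) + (7, 4): same x and y₁ ≡ -y₂, so the sum is O.
7P = O, so the order is 7.

7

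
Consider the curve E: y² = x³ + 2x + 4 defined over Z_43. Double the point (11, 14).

tangent at (11, 14): λ = (3·11² + 2)/(2·14) ≡ 21/28. 28⁻¹ ≡ 20 (mod 43) since 28·20 = 560 ≡ 1, so λ ≡ 21·20 ≡ 33.
  x = λ² - 11 - 11 = 1089 - 22 ≡ 35; y = λ·(11 - 35) - 14 ≡ 11. → (35, 11)

(35, 11)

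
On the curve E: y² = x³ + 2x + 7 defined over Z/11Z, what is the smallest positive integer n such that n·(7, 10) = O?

7

2P: tangent at (7, 10): λ = (3·7² + 2)/(2·10) ≡ 6/9. 9⁻¹ ≡ 5 (mod 11), so λ ≡ 6·5 ≡ 8.
  x = λ² - 7 - 7 = 64 - 14 ≡ 6; y = λ·(7 - 6) - 10 ≡ 9. → (6, 9)
3P: (6, 9) + (7, 10). λ = (10 - 9)/(7 - 6) ≡ 1/1 mod 11. 1⁻¹ ≡ 1 (mod 11) since 1·1 = 1 ≡ 1, so λ ≡ 1.
  x = λ² - 6 - 7 = 1 - 13 ≡ 10; y = λ·(6 - 10) - 9 ≡ 9. → (10, 9)
4P: (10, 9) + (7, 10). λ = (10 - 9)/(7 - 10) ≡ 1/8 mod 11. 8⁻¹ ≡ 7 (mod 11), so λ ≡ 7.
  x = λ² - 10 - 7 = 49 - 17 ≡ 10; y = λ·(10 - 10) - 9 ≡ 2. → (10, 2)
5P: (10, 2) + (7, 10). λ = (10 - 2)/(7 - 10) ≡ 8/8 mod 11. 8⁻¹ ≡ 7 (mod 11) since 8·7 = 56 ≡ 1, so λ ≡ 1.
  x = λ² - 10 - 7 = 1 - 17 ≡ 6; y = λ·(10 - 6) - 2 ≡ 2. → (6, 2)
6P: (6, 2) + (7, 10). λ = (10 - 2)/(7 - 6) ≡ 8/1 mod 11. 1⁻¹ ≡ 1 (mod 11) since 1·1 = 1 ≡ 1, so λ ≡ 8.
  x = λ² - 6 - 7 = 64 - 13 ≡ 7; y = λ·(6 - 7) - 2 ≡ 1. → (7, 1)
7P: (7, 1) + (7, 10): same x and y₁ ≡ -y₂, so the sum is O.
7P = O, so the order is 7.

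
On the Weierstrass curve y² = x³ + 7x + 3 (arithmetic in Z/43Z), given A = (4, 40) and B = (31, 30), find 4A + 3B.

(32, 33)

First 4A:
Double-and-add on 4 = (100)₂. Start with A = (4, 40) for the leading 1-bit.
double: tangent at (4, 40): λ = (3·4² + 7)/(2·40) ≡ 12/37. 37⁻¹ ≡ 7 (mod 43), so λ ≡ 12·7 ≡ 41.
  x = λ² - 4 - 4 = 1681 - 8 ≡ 39; y = λ·(4 - 39) - 40 ≡ 30. → (39, 30)
double: tangent at (39, 30): λ = (3·39² + 7)/(2·30) ≡ 12/17. 17⁻¹ ≡ 38 (mod 43), so λ ≡ 12·38 ≡ 26.
  x = λ² - 39 - 39 = 676 - 78 ≡ 39; y = λ·(39 - 39) - 30 ≡ 13. → (39, 13)
4A = (39, 13).
Next 3B:
Repeated addition: build up to 3B.
2B: tangent at (31, 30): λ = (3·31² + 7)/(2·30) ≡ 9/17. 17⁻¹ ≡ 38 (mod 43), so λ ≡ 9·38 ≡ 41.
  x = λ² - 31 - 31 = 1681 - 62 ≡ 28; y = λ·(31 - 28) - 30 ≡ 7. → (28, 7)
3B: (28, 7) + (31, 30). λ = (30 - 7)/(31 - 28) ≡ 23/3 mod 43. 3⁻¹ ≡ 29 (mod 43), so λ ≡ 22.
  x = λ² - 28 - 31 = 484 - 59 ≡ 38; y = λ·(28 - 38) - 7 ≡ 31. → (38, 31)
3B = (38, 31).
Finally 4A + 3B:
(39, 13) + (38, 31). λ = (31 - 13)/(38 - 39) ≡ 18/42 mod 43. 42⁻¹ ≡ 42 (mod 43) since 42·42 = 1764 ≡ 1, so λ ≡ 25.
  x = λ² - 39 - 38 = 625 - 77 ≡ 32; y = λ·(39 - 32) - 13 ≡ 33. → (32, 33)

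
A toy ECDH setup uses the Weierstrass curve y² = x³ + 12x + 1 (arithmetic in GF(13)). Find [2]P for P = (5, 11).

tangent at (5, 11): λ = (3·5² + 12)/(2·11) ≡ 9/9. 9⁻¹ ≡ 3 (mod 13), so λ ≡ 9·3 ≡ 1.
  x = λ² - 5 - 5 = 1 - 10 ≡ 4; y = λ·(5 - 4) - 11 ≡ 3. → (4, 3)

(4, 3)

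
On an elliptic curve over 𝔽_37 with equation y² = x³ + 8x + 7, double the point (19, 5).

tangent at (19, 5): λ = (3·19² + 8)/(2·5) ≡ 18/10. 10⁻¹ ≡ 26 (mod 37) since 10·26 = 260 ≡ 1, so λ ≡ 18·26 ≡ 24.
  x = λ² - 19 - 19 = 576 - 38 ≡ 20; y = λ·(19 - 20) - 5 ≡ 8. → (20, 8)

(20, 8)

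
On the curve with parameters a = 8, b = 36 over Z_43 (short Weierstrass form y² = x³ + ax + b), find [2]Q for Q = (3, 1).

(10, 27)

tangent at (3, 1): λ = (3·3² + 8)/(2·1) ≡ 35/2. 2⁻¹ ≡ 22 (mod 43), so λ ≡ 35·22 ≡ 39.
  x = λ² - 3 - 3 = 1521 - 6 ≡ 10; y = λ·(3 - 10) - 1 ≡ 27. → (10, 27)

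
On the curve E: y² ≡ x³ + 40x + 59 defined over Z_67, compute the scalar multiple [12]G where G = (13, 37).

(23, 58)

Repeated addition: build up to 12G.
2G: tangent at (13, 37): λ = (3·13² + 40)/(2·37) ≡ 11/7. 7⁻¹ ≡ 48 (mod 67) since 7·48 = 336 ≡ 1, so λ ≡ 11·48 ≡ 59.
  x = λ² - 13 - 13 = 3481 - 26 ≡ 38; y = λ·(13 - 38) - 37 ≡ 29. → (38, 29)
3G: (38, 29) + (13, 37). λ = (37 - 29)/(13 - 38) ≡ 8/42 mod 67. 42⁻¹ ≡ 8 (mod 67), so λ ≡ 64.
  x = λ² - 38 - 13 = 4096 - 51 ≡ 25; y = λ·(38 - 25) - 29 ≡ 66. → (25, 66)
4G: (25, 66) + (13, 37). λ = (37 - 66)/(13 - 25) ≡ 38/55 mod 67. 55⁻¹ ≡ 39 (mod 67) since 55·39 = 2145 ≡ 1, so λ ≡ 8.
  x = λ² - 25 - 13 = 64 - 38 ≡ 26; y = λ·(25 - 26) - 66 ≡ 60. → (26, 60)
5G: (26, 60) + (13, 37). λ = (37 - 60)/(13 - 26) ≡ 44/54 mod 67. 54⁻¹ ≡ 36 (mod 67), so λ ≡ 43.
  x = λ² - 26 - 13 = 1849 - 39 ≡ 1; y = λ·(26 - 1) - 60 ≡ 10. → (1, 10)
6G: (1, 10) + (13, 37). λ = (37 - 10)/(13 - 1) ≡ 27/12 mod 67. 12⁻¹ ≡ 28 (mod 67) since 12·28 = 336 ≡ 1, so λ ≡ 19.
  x = λ² - 1 - 13 = 361 - 14 ≡ 12; y = λ·(1 - 12) - 10 ≡ 49. → (12, 49)
7G: (12, 49) + (13, 37). λ = (37 - 49)/(13 - 12) ≡ 55/1 mod 67. 1⁻¹ ≡ 1 (mod 67), so λ ≡ 55.
  x = λ² - 12 - 13 = 3025 - 25 ≡ 52; y = λ·(12 - 52) - 49 ≡ 29. → (52, 29)
8G: (52, 29) + (13, 37). λ = (37 - 29)/(13 - 52) ≡ 8/28 mod 67. 28⁻¹ ≡ 12 (mod 67), so λ ≡ 29.
  x = λ² - 52 - 13 = 841 - 65 ≡ 39; y = λ·(52 - 39) - 29 ≡ 13. → (39, 13)
9G: (39, 13) + (13, 37). λ = (37 - 13)/(13 - 39) ≡ 24/41 mod 67. 41⁻¹ ≡ 18 (mod 67), so λ ≡ 30.
  x = λ² - 39 - 13 = 900 - 52 ≡ 44; y = λ·(39 - 44) - 13 ≡ 38. → (44, 38)
10G: (44, 38) + (13, 37). λ = (37 - 38)/(13 - 44) ≡ 66/36 mod 67. 36⁻¹ ≡ 54 (mod 67), so λ ≡ 13.
  x = λ² - 44 - 13 = 169 - 57 ≡ 45; y = λ·(44 - 45) - 38 ≡ 16. → (45, 16)
11G: (45, 16) + (13, 37). λ = (37 - 16)/(13 - 45) ≡ 21/35 mod 67. 35⁻¹ ≡ 23 (mod 67), so λ ≡ 14.
  x = λ² - 45 - 13 = 196 - 58 ≡ 4; y = λ·(45 - 4) - 16 ≡ 22. → (4, 22)
12G: (4, 22) + (13, 37). λ = (37 - 22)/(13 - 4) ≡ 15/9 mod 67. 9⁻¹ ≡ 15 (mod 67) since 9·15 = 135 ≡ 1, so λ ≡ 24.
  x = λ² - 4 - 13 = 576 - 17 ≡ 23; y = λ·(4 - 23) - 22 ≡ 58. → (23, 58)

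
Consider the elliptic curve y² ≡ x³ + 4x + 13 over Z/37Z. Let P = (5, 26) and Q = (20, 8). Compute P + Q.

(5, 26) + (20, 8). λ = (8 - 26)/(20 - 5) ≡ 19/15 mod 37. 15⁻¹ ≡ 5 (mod 37), so λ ≡ 21.
  x = λ² - 5 - 20 = 441 - 25 ≡ 9; y = λ·(5 - 9) - 26 ≡ 1. → (9, 1)

(9, 1)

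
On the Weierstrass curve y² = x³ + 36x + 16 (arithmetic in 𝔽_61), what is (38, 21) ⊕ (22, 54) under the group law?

(38, 21) + (22, 54). λ = (54 - 21)/(22 - 38) ≡ 33/45 mod 61. 45⁻¹ ≡ 19 (mod 61), so λ ≡ 17.
  x = λ² - 38 - 22 = 289 - 60 ≡ 46; y = λ·(38 - 46) - 21 ≡ 26. → (46, 26)

(46, 26)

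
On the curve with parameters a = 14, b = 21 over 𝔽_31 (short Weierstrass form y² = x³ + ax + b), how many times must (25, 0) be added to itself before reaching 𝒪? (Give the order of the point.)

2P: (25, 0) + (25, 0): same x and y₁ ≡ -y₂, so the sum is 𝒪.
2P = 𝒪, so the order is 2.

2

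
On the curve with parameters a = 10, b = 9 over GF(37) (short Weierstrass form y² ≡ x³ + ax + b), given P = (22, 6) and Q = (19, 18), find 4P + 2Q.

(12, 9)

First 4P:
Repeated addition: build up to 4P.
2P: tangent at (22, 6): λ = (3·22² + 10)/(2·6) ≡ 19/12. 12⁻¹ ≡ 34 (mod 37), so λ ≡ 19·34 ≡ 17.
  x = λ² - 22 - 22 = 289 - 44 ≡ 23; y = λ·(22 - 23) - 6 ≡ 14. → (23, 14)
3P: (23, 14) + (22, 6). λ = (6 - 14)/(22 - 23) ≡ 29/36 mod 37. 36⁻¹ ≡ 36 (mod 37), so λ ≡ 8.
  x = λ² - 23 - 22 = 64 - 45 ≡ 19; y = λ·(23 - 19) - 14 ≡ 18. → (19, 18)
4P: (19, 18) + (22, 6). λ = (6 - 18)/(22 - 19) ≡ 25/3 mod 37. 3⁻¹ ≡ 25 (mod 37), so λ ≡ 33.
  x = λ² - 19 - 22 = 1089 - 41 ≡ 12; y = λ·(19 - 12) - 18 ≡ 28. → (12, 28)
4P = (12, 28).
Next 2Q:
Repeated addition: build up to 2Q.
2Q: tangent at (19, 18): λ = (3·19² + 10)/(2·18) ≡ 20/36. 36⁻¹ ≡ 36 (mod 37), so λ ≡ 20·36 ≡ 17.
  x = λ² - 19 - 19 = 289 - 38 ≡ 29; y = λ·(19 - 29) - 18 ≡ 34. → (29, 34)
2Q = (29, 34).
Finally 4P + 2Q:
(12, 28) + (29, 34). λ = (34 - 28)/(29 - 12) ≡ 6/17 mod 37. 17⁻¹ ≡ 24 (mod 37), so λ ≡ 33.
  x = λ² - 12 - 29 = 1089 - 41 ≡ 12; y = λ·(12 - 12) - 28 ≡ 9. → (12, 9)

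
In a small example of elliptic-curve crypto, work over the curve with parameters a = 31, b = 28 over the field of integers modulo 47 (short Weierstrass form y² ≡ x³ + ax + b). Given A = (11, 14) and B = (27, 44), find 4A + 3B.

(38, 17)

First 4A:
Repeated addition: build up to 4A.
2A: tangent at (11, 14): λ = (3·11² + 31)/(2·14) ≡ 18/28. 28⁻¹ ≡ 42 (mod 47) since 28·42 = 1176 ≡ 1, so λ ≡ 18·42 ≡ 4.
  x = λ² - 11 - 11 = 16 - 22 ≡ 41; y = λ·(11 - 41) - 14 ≡ 7. → (41, 7)
3A: (41, 7) + (11, 14). λ = (14 - 7)/(11 - 41) ≡ 7/17 mod 47. 17⁻¹ ≡ 36 (mod 47) since 17·36 = 612 ≡ 1, so λ ≡ 17.
  x = λ² - 41 - 11 = 289 - 52 ≡ 2; y = λ·(41 - 2) - 7 ≡ 45. → (2, 45)
4A: (2, 45) + (11, 14). λ = (14 - 45)/(11 - 2) ≡ 16/9 mod 47. 9⁻¹ ≡ 21 (mod 47), so λ ≡ 7.
  x = λ² - 2 - 11 = 49 - 13 ≡ 36; y = λ·(2 - 36) - 45 ≡ 46. → (36, 46)
4A = (36, 46).
Next 3B:
Repeated addition: build up to 3B.
2B: tangent at (27, 44): λ = (3·27² + 31)/(2·44) ≡ 9/41. 41⁻¹ ≡ 39 (mod 47) since 41·39 = 1599 ≡ 1, so λ ≡ 9·39 ≡ 22.
  x = λ² - 27 - 27 = 484 - 54 ≡ 7; y = λ·(27 - 7) - 44 ≡ 20. → (7, 20)
3B: (7, 20) + (27, 44). λ = (44 - 20)/(27 - 7) ≡ 24/20 mod 47. 20⁻¹ ≡ 40 (mod 47), so λ ≡ 20.
  x = λ² - 7 - 27 = 400 - 34 ≡ 37; y = λ·(7 - 37) - 20 ≡ 38. → (37, 38)
3B = (37, 38).
Finally 4A + 3B:
(36, 46) + (37, 38). λ = (38 - 46)/(37 - 36) ≡ 39/1 mod 47. 1⁻¹ ≡ 1 (mod 47) since 1·1 = 1 ≡ 1, so λ ≡ 39.
  x = λ² - 36 - 37 = 1521 - 73 ≡ 38; y = λ·(36 - 38) - 46 ≡ 17. → (38, 17)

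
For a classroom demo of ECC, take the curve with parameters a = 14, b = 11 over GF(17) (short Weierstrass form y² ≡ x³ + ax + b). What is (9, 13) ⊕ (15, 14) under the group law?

(9, 13) + (15, 14). λ = (14 - 13)/(15 - 9) ≡ 1/6 mod 17. 6⁻¹ ≡ 3 (mod 17), so λ ≡ 3.
  x = λ² - 9 - 15 = 9 - 24 ≡ 2; y = λ·(9 - 2) - 13 ≡ 8. → (2, 8)

(2, 8)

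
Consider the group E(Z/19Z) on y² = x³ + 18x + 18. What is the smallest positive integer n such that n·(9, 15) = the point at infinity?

2P: tangent at (9, 15): λ = (3·9² + 18)/(2·15) ≡ 14/11. 11⁻¹ ≡ 7 (mod 19), so λ ≡ 14·7 ≡ 3.
  x = λ² - 9 - 9 = 9 - 18 ≡ 10; y = λ·(9 - 10) - 15 ≡ 1. → (10, 1)
3P: (10, 1) + (9, 15). λ = (15 - 1)/(9 - 10) ≡ 14/18 mod 19. 18⁻¹ ≡ 18 (mod 19) since 18·18 = 324 ≡ 1, so λ ≡ 5.
  x = λ² - 10 - 9 = 25 - 19 ≡ 6; y = λ·(10 - 6) - 1 ≡ 0. → (6, 0)
4P: (6, 0) + (9, 15). λ = (15 - 0)/(9 - 6) ≡ 15/3 mod 19. 3⁻¹ ≡ 13 (mod 19) since 3·13 = 39 ≡ 1, so λ ≡ 5.
  x = λ² - 6 - 9 = 25 - 15 ≡ 10; y = λ·(6 - 10) - 0 ≡ 18. → (10, 18)
5P: (10, 18) + (9, 15). λ = (15 - 18)/(9 - 10) ≡ 16/18 mod 19. 18⁻¹ ≡ 18 (mod 19) since 18·18 = 324 ≡ 1, so λ ≡ 3.
  x = λ² - 10 - 9 = 9 - 19 ≡ 9; y = λ·(10 - 9) - 18 ≡ 4. → (9, 4)
6P: (9, 4) + (9, 15): same x and y₁ ≡ -y₂, so the sum is the point at infinity.
6P = the point at infinity, so the order is 6.

6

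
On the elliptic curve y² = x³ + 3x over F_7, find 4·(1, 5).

Write Q = (1, 5).
Double-and-add on 4 = (100)₂. Start with Q = (1, 5) for the leading 1-bit.
double: tangent at (1, 5): λ = (3·1² + 3)/(2·5) ≡ 6/3. 3⁻¹ ≡ 5 (mod 7), so λ ≡ 6·5 ≡ 2.
  x = λ² - 1 - 1 = 4 - 2 ≡ 2; y = λ·(1 - 2) - 5 ≡ 0. → (2, 0)
double: (2, 0) + (2, 0): same x and y₁ ≡ -y₂, so the sum is O.

O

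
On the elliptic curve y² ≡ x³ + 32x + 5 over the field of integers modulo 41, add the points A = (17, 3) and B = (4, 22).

(17, 3) + (4, 22). λ = (22 - 3)/(4 - 17) ≡ 19/28 mod 41. 28⁻¹ ≡ 22 (mod 41) since 28·22 = 616 ≡ 1, so λ ≡ 8.
  x = λ² - 17 - 4 = 64 - 21 ≡ 2; y = λ·(17 - 2) - 3 ≡ 35. → (2, 35)

(2, 35)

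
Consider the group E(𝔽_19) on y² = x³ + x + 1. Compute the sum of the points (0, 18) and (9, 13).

(15, 3)

(0, 18) + (9, 13). λ = (13 - 18)/(9 - 0) ≡ 14/9 mod 19. 9⁻¹ ≡ 17 (mod 19) since 9·17 = 153 ≡ 1, so λ ≡ 10.
  x = λ² - 0 - 9 = 100 - 9 ≡ 15; y = λ·(0 - 15) - 18 ≡ 3. → (15, 3)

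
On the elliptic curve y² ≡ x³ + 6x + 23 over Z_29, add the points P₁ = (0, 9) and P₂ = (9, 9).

(0, 9) + (9, 9). λ = (9 - 9)/(9 - 0) ≡ 0/9 mod 29. 9⁻¹ ≡ 13 (mod 29) since 9·13 = 117 ≡ 1, so λ ≡ 0.
  x = λ² - 0 - 9 = 0 - 9 ≡ 20; y = λ·(0 - 20) - 9 ≡ 20. → (20, 20)

(20, 20)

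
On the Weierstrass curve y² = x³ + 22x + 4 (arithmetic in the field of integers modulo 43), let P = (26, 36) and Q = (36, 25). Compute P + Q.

(5, 14)

(26, 36) + (36, 25). λ = (25 - 36)/(36 - 26) ≡ 32/10 mod 43. 10⁻¹ ≡ 13 (mod 43) since 10·13 = 130 ≡ 1, so λ ≡ 29.
  x = λ² - 26 - 36 = 841 - 62 ≡ 5; y = λ·(26 - 5) - 36 ≡ 14. → (5, 14)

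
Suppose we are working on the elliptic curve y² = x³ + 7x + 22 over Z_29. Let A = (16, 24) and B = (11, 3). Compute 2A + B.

(21, 18)

First 2A:
Repeated addition: build up to 2A.
2A: tangent at (16, 24): λ = (3·16² + 7)/(2·24) ≡ 21/19. 19⁻¹ ≡ 26 (mod 29) since 19·26 = 494 ≡ 1, so λ ≡ 21·26 ≡ 24.
  x = λ² - 16 - 16 = 576 - 32 ≡ 22; y = λ·(16 - 22) - 24 ≡ 6. → (22, 6)
2A = (22, 6).
Finally 2A + B:
(22, 6) + (11, 3). λ = (3 - 6)/(11 - 22) ≡ 26/18 mod 29. 18⁻¹ ≡ 21 (mod 29), so λ ≡ 24.
  x = λ² - 22 - 11 = 576 - 33 ≡ 21; y = λ·(22 - 21) - 6 ≡ 18. → (21, 18)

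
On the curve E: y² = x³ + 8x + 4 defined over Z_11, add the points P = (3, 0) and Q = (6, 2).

(3, 0) + (6, 2). λ = (2 - 0)/(6 - 3) ≡ 2/3 mod 11. 3⁻¹ ≡ 4 (mod 11), so λ ≡ 8.
  x = λ² - 3 - 6 = 64 - 9 ≡ 0; y = λ·(3 - 0) - 0 ≡ 2. → (0, 2)

(0, 2)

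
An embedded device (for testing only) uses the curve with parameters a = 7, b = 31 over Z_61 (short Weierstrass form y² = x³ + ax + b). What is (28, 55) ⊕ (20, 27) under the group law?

(28, 55) + (20, 27). λ = (27 - 55)/(20 - 28) ≡ 33/53 mod 61. 53⁻¹ ≡ 38 (mod 61), so λ ≡ 34.
  x = λ² - 28 - 20 = 1156 - 48 ≡ 10; y = λ·(28 - 10) - 55 ≡ 8. → (10, 8)

(10, 8)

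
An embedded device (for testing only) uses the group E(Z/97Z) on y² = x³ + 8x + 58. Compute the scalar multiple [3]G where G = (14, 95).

(88, 79)

Repeated addition: build up to 3G.
2G: tangent at (14, 95): λ = (3·14² + 8)/(2·95) ≡ 14/93. 93⁻¹ ≡ 24 (mod 97) since 93·24 = 2232 ≡ 1, so λ ≡ 14·24 ≡ 45.
  x = λ² - 14 - 14 = 2025 - 28 ≡ 57; y = λ·(14 - 57) - 95 ≡ 7. → (57, 7)
3G: (57, 7) + (14, 95). λ = (95 - 7)/(14 - 57) ≡ 88/54 mod 97. 54⁻¹ ≡ 9 (mod 97), so λ ≡ 16.
  x = λ² - 57 - 14 = 256 - 71 ≡ 88; y = λ·(57 - 88) - 7 ≡ 79. → (88, 79)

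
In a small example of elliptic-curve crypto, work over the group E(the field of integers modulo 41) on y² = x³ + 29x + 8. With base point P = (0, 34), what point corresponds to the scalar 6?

Double-and-add on 6 = (110)₂. Start with P = (0, 34) for the leading 1-bit.
double: tangent at (0, 34): λ = (3·0² + 29)/(2·34) ≡ 29/27. 27⁻¹ ≡ 38 (mod 41), so λ ≡ 29·38 ≡ 36.
  x = λ² - 0 - 0 = 1296 - 0 ≡ 25; y = λ·(0 - 25) - 34 ≡ 9. → (25, 9)
add P: (25, 9) + (0, 34). λ = (34 - 9)/(0 - 25) ≡ 25/16 mod 41. 16⁻¹ ≡ 18 (mod 41) since 16·18 = 288 ≡ 1, so λ ≡ 40.
  x = λ² - 25 - 0 = 1600 - 25 ≡ 17; y = λ·(25 - 17) - 9 ≡ 24. → (17, 24)
double: tangent at (17, 24): λ = (3·17² + 29)/(2·24) ≡ 35/7. 7⁻¹ ≡ 6 (mod 41), so λ ≡ 35·6 ≡ 5.
  x = λ² - 17 - 17 = 25 - 34 ≡ 32; y = λ·(17 - 32) - 24 ≡ 24. → (32, 24)

(32, 24)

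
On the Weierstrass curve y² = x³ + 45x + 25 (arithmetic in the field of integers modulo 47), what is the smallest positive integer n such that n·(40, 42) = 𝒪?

2P: tangent at (40, 42): λ = (3·40² + 45)/(2·42) ≡ 4/37. 37⁻¹ ≡ 14 (mod 47) since 37·14 = 518 ≡ 1, so λ ≡ 4·14 ≡ 9.
  x = λ² - 40 - 40 = 81 - 80 ≡ 1; y = λ·(40 - 1) - 42 ≡ 27. → (1, 27)
3P: (1, 27) + (40, 42). λ = (42 - 27)/(40 - 1) ≡ 15/39 mod 47. 39⁻¹ ≡ 41 (mod 47), so λ ≡ 4.
  x = λ² - 1 - 40 = 16 - 41 ≡ 22; y = λ·(1 - 22) - 27 ≡ 30. → (22, 30)
4P: (22, 30) + (40, 42). λ = (42 - 30)/(40 - 22) ≡ 12/18 mod 47. 18⁻¹ ≡ 34 (mod 47) since 18·34 = 612 ≡ 1, so λ ≡ 32.
  x = λ² - 22 - 40 = 1024 - 62 ≡ 22; y = λ·(22 - 22) - 30 ≡ 17. → (22, 17)
5P: (22, 17) + (40, 42). λ = (42 - 17)/(40 - 22) ≡ 25/18 mod 47. 18⁻¹ ≡ 34 (mod 47) since 18·34 = 612 ≡ 1, so λ ≡ 4.
  x = λ² - 22 - 40 = 16 - 62 ≡ 1; y = λ·(22 - 1) - 17 ≡ 20. → (1, 20)
6P: (1, 20) + (40, 42). λ = (42 - 20)/(40 - 1) ≡ 22/39 mod 47. 39⁻¹ ≡ 41 (mod 47) since 39·41 = 1599 ≡ 1, so λ ≡ 9.
  x = λ² - 1 - 40 = 81 - 41 ≡ 40; y = λ·(1 - 40) - 20 ≡ 5. → (40, 5)
7P: (40, 5) + (40, 42): same x and y₁ ≡ -y₂, so the sum is 𝒪.
7P = 𝒪, so the order is 7.

7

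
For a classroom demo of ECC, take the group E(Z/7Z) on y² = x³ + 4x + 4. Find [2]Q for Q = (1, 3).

tangent at (1, 3): λ = (3·1² + 4)/(2·3) ≡ 0/6. 6⁻¹ ≡ 6 (mod 7), so λ ≡ 0·6 ≡ 0.
  x = λ² - 1 - 1 = 0 - 2 ≡ 5; y = λ·(1 - 5) - 3 ≡ 4. → (5, 4)

(5, 4)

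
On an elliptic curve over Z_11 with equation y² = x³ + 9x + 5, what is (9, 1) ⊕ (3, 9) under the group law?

(2, 8)

(9, 1) + (3, 9). λ = (9 - 1)/(3 - 9) ≡ 8/5 mod 11. 5⁻¹ ≡ 9 (mod 11) since 5·9 = 45 ≡ 1, so λ ≡ 6.
  x = λ² - 9 - 3 = 36 - 12 ≡ 2; y = λ·(9 - 2) - 1 ≡ 8. → (2, 8)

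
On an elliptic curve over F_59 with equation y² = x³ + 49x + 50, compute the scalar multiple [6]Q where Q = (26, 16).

(50, 1)

Repeated addition: build up to 6Q.
2Q: tangent at (26, 16): λ = (3·26² + 49)/(2·16) ≡ 12/32. 32⁻¹ ≡ 24 (mod 59), so λ ≡ 12·24 ≡ 52.
  x = λ² - 26 - 26 = 2704 - 52 ≡ 56; y = λ·(26 - 56) - 16 ≡ 17. → (56, 17)
3Q: (56, 17) + (26, 16). λ = (16 - 17)/(26 - 56) ≡ 58/29 mod 59. 29⁻¹ ≡ 57 (mod 59), so λ ≡ 2.
  x = λ² - 56 - 26 = 4 - 82 ≡ 40; y = λ·(56 - 40) - 17 ≡ 15. → (40, 15)
4Q: (40, 15) + (26, 16). λ = (16 - 15)/(26 - 40) ≡ 1/45 mod 59. 45⁻¹ ≡ 21 (mod 59) since 45·21 = 945 ≡ 1, so λ ≡ 21.
  x = λ² - 40 - 26 = 441 - 66 ≡ 21; y = λ·(40 - 21) - 15 ≡ 30. → (21, 30)
5Q: (21, 30) + (26, 16). λ = (16 - 30)/(26 - 21) ≡ 45/5 mod 59. 5⁻¹ ≡ 12 (mod 59), so λ ≡ 9.
  x = λ² - 21 - 26 = 81 - 47 ≡ 34; y = λ·(21 - 34) - 30 ≡ 30. → (34, 30)
6Q: (34, 30) + (26, 16). λ = (16 - 30)/(26 - 34) ≡ 45/51 mod 59. 51⁻¹ ≡ 22 (mod 59), so λ ≡ 46.
  x = λ² - 34 - 26 = 2116 - 60 ≡ 50; y = λ·(34 - 50) - 30 ≡ 1. → (50, 1)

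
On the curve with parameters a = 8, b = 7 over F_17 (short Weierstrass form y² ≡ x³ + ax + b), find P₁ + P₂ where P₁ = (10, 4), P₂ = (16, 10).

(9, 14)

(10, 4) + (16, 10). λ = (10 - 4)/(16 - 10) ≡ 6/6 mod 17. 6⁻¹ ≡ 3 (mod 17) since 6·3 = 18 ≡ 1, so λ ≡ 1.
  x = λ² - 10 - 16 = 1 - 26 ≡ 9; y = λ·(10 - 9) - 4 ≡ 14. → (9, 14)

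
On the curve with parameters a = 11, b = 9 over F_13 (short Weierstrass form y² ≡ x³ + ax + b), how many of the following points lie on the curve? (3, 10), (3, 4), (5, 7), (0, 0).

(3, 10): 10² ≡ 9, rhs ≡ 4 → off.
(3, 4): 4² ≡ 3, rhs ≡ 4 → off.
(5, 7): 7² ≡ 10, rhs ≡ 7 → off.
(0, 0): 0² ≡ 0, rhs ≡ 9 → off.

0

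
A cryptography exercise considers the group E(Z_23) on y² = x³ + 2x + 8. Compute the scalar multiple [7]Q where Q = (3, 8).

Double-and-add on 7 = (111)₂. Start with Q = (3, 8) for the leading 1-bit.
double: tangent at (3, 8): λ = (3·3² + 2)/(2·8) ≡ 6/16. 16⁻¹ ≡ 13 (mod 23) since 16·13 = 208 ≡ 1, so λ ≡ 6·13 ≡ 9.
  x = λ² - 3 - 3 = 81 - 6 ≡ 6; y = λ·(3 - 6) - 8 ≡ 11. → (6, 11)
add Q: (6, 11) + (3, 8). λ = (8 - 11)/(3 - 6) ≡ 20/20 mod 23. 20⁻¹ ≡ 15 (mod 23) since 20·15 = 300 ≡ 1, so λ ≡ 1.
  x = λ² - 6 - 3 = 1 - 9 ≡ 15; y = λ·(6 - 15) - 11 ≡ 3. → (15, 3)
double: tangent at (15, 3): λ = (3·15² + 2)/(2·3) ≡ 10/6. 6⁻¹ ≡ 4 (mod 23) since 6·4 = 24 ≡ 1, so λ ≡ 10·4 ≡ 17.
  x = λ² - 15 - 15 = 289 - 30 ≡ 6; y = λ·(15 - 6) - 3 ≡ 12. → (6, 12)
add Q: (6, 12) + (3, 8). λ = (8 - 12)/(3 - 6) ≡ 19/20 mod 23. 20⁻¹ ≡ 15 (mod 23), so λ ≡ 9.
  x = λ² - 6 - 3 = 81 - 9 ≡ 3; y = λ·(6 - 3) - 12 ≡ 15. → (3, 15)

(3, 15)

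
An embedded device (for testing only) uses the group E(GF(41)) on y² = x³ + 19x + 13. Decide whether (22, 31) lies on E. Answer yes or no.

y² = 31² ≡ 18; x³ + 19x + 13 = 11079 ≡ 9 (mod 41). 18 ≠ 9.

no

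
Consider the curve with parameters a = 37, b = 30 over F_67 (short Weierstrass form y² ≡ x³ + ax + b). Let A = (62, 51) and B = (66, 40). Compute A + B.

(62, 51) + (66, 40). λ = (40 - 51)/(66 - 62) ≡ 56/4 mod 67. 4⁻¹ ≡ 17 (mod 67) since 4·17 = 68 ≡ 1, so λ ≡ 14.
  x = λ² - 62 - 66 = 196 - 128 ≡ 1; y = λ·(62 - 1) - 51 ≡ 66. → (1, 66)

(1, 66)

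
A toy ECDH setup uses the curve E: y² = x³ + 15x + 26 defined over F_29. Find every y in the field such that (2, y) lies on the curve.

8, 21

x³ + 15x + 26 = 64 ≡ 6 (mod 29).
Square roots of 6 mod 29: 8 and 21 (since 8² = 64 ≡ 6).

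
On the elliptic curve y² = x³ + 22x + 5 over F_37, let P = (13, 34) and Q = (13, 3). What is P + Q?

The two points share x = 13 and their y-coordinates satisfy 34 + 3 ≡ 0 (mod 37), so they are inverses. Their sum is O.

O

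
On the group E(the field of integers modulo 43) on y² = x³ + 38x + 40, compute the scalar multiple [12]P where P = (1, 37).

Double-and-add on 12 = (1100)₂. Start with P = (1, 37) for the leading 1-bit.
double: tangent at (1, 37): λ = (3·1² + 38)/(2·37) ≡ 41/31. 31⁻¹ ≡ 25 (mod 43), so λ ≡ 41·25 ≡ 36.
  x = λ² - 1 - 1 = 1296 - 2 ≡ 4; y = λ·(1 - 4) - 37 ≡ 27. → (4, 27)
add P: (4, 27) + (1, 37). λ = (37 - 27)/(1 - 4) ≡ 10/40 mod 43. 40⁻¹ ≡ 14 (mod 43), so λ ≡ 11.
  x = λ² - 4 - 1 = 121 - 5 ≡ 30; y = λ·(4 - 30) - 27 ≡ 31. → (30, 31)
double: tangent at (30, 31): λ = (3·30² + 38)/(2·31) ≡ 29/19. 19⁻¹ ≡ 34 (mod 43) since 19·34 = 646 ≡ 1, so λ ≡ 29·34 ≡ 40.
  x = λ² - 30 - 30 = 1600 - 60 ≡ 35; y = λ·(30 - 35) - 31 ≡ 27. → (35, 27)
double: tangent at (35, 27): λ = (3·35² + 38)/(2·27) ≡ 15/11. 11⁻¹ ≡ 4 (mod 43), so λ ≡ 15·4 ≡ 17.
  x = λ² - 35 - 35 = 289 - 70 ≡ 4; y = λ·(35 - 4) - 27 ≡ 27. → (4, 27)

(4, 27)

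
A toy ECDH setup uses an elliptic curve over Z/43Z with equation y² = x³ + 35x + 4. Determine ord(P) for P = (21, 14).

10

2P: tangent at (21, 14): λ = (3·21² + 35)/(2·14) ≡ 25/28. 28⁻¹ ≡ 20 (mod 43), so λ ≡ 25·20 ≡ 27.
  x = λ² - 21 - 21 = 729 - 42 ≡ 42; y = λ·(21 - 42) - 14 ≡ 21. → (42, 21)
3P: (42, 21) + (21, 14). λ = (14 - 21)/(21 - 42) ≡ 36/22 mod 43. 22⁻¹ ≡ 2 (mod 43) since 22·2 = 44 ≡ 1, so λ ≡ 29.
  x = λ² - 42 - 21 = 841 - 63 ≡ 4; y = λ·(42 - 4) - 21 ≡ 6. → (4, 6)
4P: (4, 6) + (21, 14). λ = (14 - 6)/(21 - 4) ≡ 8/17 mod 43. 17⁻¹ ≡ 38 (mod 43), so λ ≡ 3.
  x = λ² - 4 - 21 = 9 - 25 ≡ 27; y = λ·(4 - 27) - 6 ≡ 11. → (27, 11)
5P: (27, 11) + (21, 14). λ = (14 - 11)/(21 - 27) ≡ 3/37 mod 43. 37⁻¹ ≡ 7 (mod 43) since 37·7 = 259 ≡ 1, so λ ≡ 21.
  x = λ² - 27 - 21 = 441 - 48 ≡ 6; y = λ·(27 - 6) - 11 ≡ 0. → (6, 0)
6P: (6, 0) + (21, 14). λ = (14 - 0)/(21 - 6) ≡ 14/15 mod 43. 15⁻¹ ≡ 23 (mod 43), so λ ≡ 21.
  x = λ² - 6 - 21 = 441 - 27 ≡ 27; y = λ·(6 - 27) - 0 ≡ 32. → (27, 32)
7P: (27, 32) + (21, 14). λ = (14 - 32)/(21 - 27) ≡ 25/37 mod 43. 37⁻¹ ≡ 7 (mod 43), so λ ≡ 3.
  x = λ² - 27 - 21 = 9 - 48 ≡ 4; y = λ·(27 - 4) - 32 ≡ 37. → (4, 37)
8P: (4, 37) + (21, 14). λ = (14 - 37)/(21 - 4) ≡ 20/17 mod 43. 17⁻¹ ≡ 38 (mod 43), so λ ≡ 29.
  x = λ² - 4 - 21 = 841 - 25 ≡ 42; y = λ·(4 - 42) - 37 ≡ 22. → (42, 22)
9P: (42, 22) + (21, 14). λ = (14 - 22)/(21 - 42) ≡ 35/22 mod 43. 22⁻¹ ≡ 2 (mod 43), so λ ≡ 27.
  x = λ² - 42 - 21 = 729 - 63 ≡ 21; y = λ·(42 - 21) - 22 ≡ 29. → (21, 29)
10P: (21, 29) + (21, 14): same x and y₁ ≡ -y₂, so the sum is 𝒪.
10P = 𝒪, so the order is 10.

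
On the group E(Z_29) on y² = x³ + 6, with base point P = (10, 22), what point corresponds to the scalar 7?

(7, 1)

Repeated addition: build up to 7P.
2P: tangent at (10, 22): λ = (3·10² + 0)/(2·22) ≡ 10/15. 15⁻¹ ≡ 2 (mod 29) since 15·2 = 30 ≡ 1, so λ ≡ 10·2 ≡ 20.
  x = λ² - 10 - 10 = 400 - 20 ≡ 3; y = λ·(10 - 3) - 22 ≡ 2. → (3, 2)
3P: (3, 2) + (10, 22). λ = (22 - 2)/(10 - 3) ≡ 20/7 mod 29. 7⁻¹ ≡ 25 (mod 29) since 7·25 = 175 ≡ 1, so λ ≡ 7.
  x = λ² - 3 - 10 = 49 - 13 ≡ 7; y = λ·(3 - 7) - 2 ≡ 28. → (7, 28)
4P: (7, 28) + (10, 22). λ = (22 - 28)/(10 - 7) ≡ 23/3 mod 29. 3⁻¹ ≡ 10 (mod 29) since 3·10 = 30 ≡ 1, so λ ≡ 27.
  x = λ² - 7 - 10 = 729 - 17 ≡ 16; y = λ·(7 - 16) - 28 ≡ 19. → (16, 19)
5P: (16, 19) + (10, 22). λ = (22 - 19)/(10 - 16) ≡ 3/23 mod 29. 23⁻¹ ≡ 24 (mod 29), so λ ≡ 14.
  x = λ² - 16 - 10 = 196 - 26 ≡ 25; y = λ·(16 - 25) - 19 ≡ 0. → (25, 0)
6P: (25, 0) + (10, 22). λ = (22 - 0)/(10 - 25) ≡ 22/14 mod 29. 14⁻¹ ≡ 27 (mod 29) since 14·27 = 378 ≡ 1, so λ ≡ 14.
  x = λ² - 25 - 10 = 196 - 35 ≡ 16; y = λ·(25 - 16) - 0 ≡ 10. → (16, 10)
7P: (16, 10) + (10, 22). λ = (22 - 10)/(10 - 16) ≡ 12/23 mod 29. 23⁻¹ ≡ 24 (mod 29) since 23·24 = 552 ≡ 1, so λ ≡ 27.
  x = λ² - 16 - 10 = 729 - 26 ≡ 7; y = λ·(16 - 7) - 10 ≡ 1. → (7, 1)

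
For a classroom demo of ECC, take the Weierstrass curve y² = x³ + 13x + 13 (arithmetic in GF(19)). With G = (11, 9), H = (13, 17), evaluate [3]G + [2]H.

First 3G:
Repeated addition: build up to 3G.
2G: tangent at (11, 9): λ = (3·11² + 13)/(2·9) ≡ 15/18. 18⁻¹ ≡ 18 (mod 19), so λ ≡ 15·18 ≡ 4.
  x = λ² - 11 - 11 = 16 - 22 ≡ 13; y = λ·(11 - 13) - 9 ≡ 2. → (13, 2)
3G: (13, 2) + (11, 9). λ = (9 - 2)/(11 - 13) ≡ 7/17 mod 19. 17⁻¹ ≡ 9 (mod 19), so λ ≡ 6.
  x = λ² - 13 - 11 = 36 - 24 ≡ 12; y = λ·(13 - 12) - 2 ≡ 4. → (12, 4)
3G = (12, 4).
Next 2H:
Repeated addition: build up to 2H.
2H: tangent at (13, 17): λ = (3·13² + 13)/(2·17) ≡ 7/15. 15⁻¹ ≡ 14 (mod 19) since 15·14 = 210 ≡ 1, so λ ≡ 7·14 ≡ 3.
  x = λ² - 13 - 13 = 9 - 26 ≡ 2; y = λ·(13 - 2) - 17 ≡ 16. → (2, 16)
2H = (2, 16).
Finally 3G + 2H:
(12, 4) + (2, 16). λ = (16 - 4)/(2 - 12) ≡ 12/9 mod 19. 9⁻¹ ≡ 17 (mod 19) since 9·17 = 153 ≡ 1, so λ ≡ 14.
  x = λ² - 12 - 2 = 196 - 14 ≡ 11; y = λ·(12 - 11) - 4 ≡ 10. → (11, 10)

(11, 10)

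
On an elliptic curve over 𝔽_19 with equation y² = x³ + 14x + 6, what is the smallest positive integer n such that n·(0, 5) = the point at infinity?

2P: tangent at (0, 5): λ = (3·0² + 14)/(2·5) ≡ 14/10. 10⁻¹ ≡ 2 (mod 19), so λ ≡ 14·2 ≡ 9.
  x = λ² - 0 - 0 = 81 - 0 ≡ 5; y = λ·(0 - 5) - 5 ≡ 7. → (5, 7)
3P: (5, 7) + (0, 5). λ = (5 - 7)/(0 - 5) ≡ 17/14 mod 19. 14⁻¹ ≡ 15 (mod 19) since 14·15 = 210 ≡ 1, so λ ≡ 8.
  x = λ² - 5 - 0 = 64 - 5 ≡ 2; y = λ·(5 - 2) - 7 ≡ 17. → (2, 17)
4P: (2, 17) + (0, 5). λ = (5 - 17)/(0 - 2) ≡ 7/17 mod 19. 17⁻¹ ≡ 9 (mod 19), so λ ≡ 6.
  x = λ² - 2 - 0 = 36 - 2 ≡ 15; y = λ·(2 - 15) - 17 ≡ 0. → (15, 0)
5P: (15, 0) + (0, 5). λ = (5 - 0)/(0 - 15) ≡ 5/4 mod 19. 4⁻¹ ≡ 5 (mod 19), so λ ≡ 6.
  x = λ² - 15 - 0 = 36 - 15 ≡ 2; y = λ·(15 - 2) - 0 ≡ 2. → (2, 2)
6P: (2, 2) + (0, 5). λ = (5 - 2)/(0 - 2) ≡ 3/17 mod 19. 17⁻¹ ≡ 9 (mod 19), so λ ≡ 8.
  x = λ² - 2 - 0 = 64 - 2 ≡ 5; y = λ·(2 - 5) - 2 ≡ 12. → (5, 12)
7P: (5, 12) + (0, 5). λ = (5 - 12)/(0 - 5) ≡ 12/14 mod 19. 14⁻¹ ≡ 15 (mod 19) since 14·15 = 210 ≡ 1, so λ ≡ 9.
  x = λ² - 5 - 0 = 81 - 5 ≡ 0; y = λ·(5 - 0) - 12 ≡ 14. → (0, 14)
8P: (0, 14) + (0, 5): same x and y₁ ≡ -y₂, so the sum is the point at infinity.
8P = the point at infinity, so the order is 8.

8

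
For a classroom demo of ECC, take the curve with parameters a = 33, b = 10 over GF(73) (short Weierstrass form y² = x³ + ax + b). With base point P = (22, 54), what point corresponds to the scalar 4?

Double-and-add on 4 = (100)₂. Start with P = (22, 54) for the leading 1-bit.
double: tangent at (22, 54): λ = (3·22² + 33)/(2·54) ≡ 25/35. 35⁻¹ ≡ 48 (mod 73), so λ ≡ 25·48 ≡ 32.
  x = λ² - 22 - 22 = 1024 - 44 ≡ 31; y = λ·(22 - 31) - 54 ≡ 23. → (31, 23)
double: tangent at (31, 23): λ = (3·31² + 33)/(2·23) ≡ 69/46. 46⁻¹ ≡ 27 (mod 73), so λ ≡ 69·27 ≡ 38.
  x = λ² - 31 - 31 = 1444 - 62 ≡ 68; y = λ·(31 - 68) - 23 ≡ 31. → (68, 31)

(68, 31)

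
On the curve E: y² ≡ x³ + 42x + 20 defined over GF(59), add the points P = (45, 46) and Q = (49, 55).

(18, 0)

(45, 46) + (49, 55). λ = (55 - 46)/(49 - 45) ≡ 9/4 mod 59. 4⁻¹ ≡ 15 (mod 59), so λ ≡ 17.
  x = λ² - 45 - 49 = 289 - 94 ≡ 18; y = λ·(45 - 18) - 46 ≡ 0. → (18, 0)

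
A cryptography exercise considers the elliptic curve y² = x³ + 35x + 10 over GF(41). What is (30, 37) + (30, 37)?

(14, 28)

tangent at (30, 37): λ = (3·30² + 35)/(2·37) ≡ 29/33. 33⁻¹ ≡ 5 (mod 41), so λ ≡ 29·5 ≡ 22.
  x = λ² - 30 - 30 = 484 - 60 ≡ 14; y = λ·(30 - 14) - 37 ≡ 28. → (14, 28)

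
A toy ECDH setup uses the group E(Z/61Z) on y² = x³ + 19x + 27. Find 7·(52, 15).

(4, 17)

Write G = (52, 15).
Double-and-add on 7 = (111)₂. Start with G = (52, 15) for the leading 1-bit.
double: tangent at (52, 15): λ = (3·52² + 19)/(2·15) ≡ 18/30. 30⁻¹ ≡ 59 (mod 61), so λ ≡ 18·59 ≡ 25.
  x = λ² - 52 - 52 = 625 - 104 ≡ 33; y = λ·(52 - 33) - 15 ≡ 33. → (33, 33)
add G: (33, 33) + (52, 15). λ = (15 - 33)/(52 - 33) ≡ 43/19 mod 61. 19⁻¹ ≡ 45 (mod 61), so λ ≡ 44.
  x = λ² - 33 - 52 = 1936 - 85 ≡ 21; y = λ·(33 - 21) - 33 ≡ 7. → (21, 7)
double: tangent at (21, 7): λ = (3·21² + 19)/(2·7) ≡ 0/14. 14⁻¹ ≡ 48 (mod 61), so λ ≡ 0·48 ≡ 0.
  x = λ² - 21 - 21 = 0 - 42 ≡ 19; y = λ·(21 - 19) - 7 ≡ 54. → (19, 54)
add G: (19, 54) + (52, 15). λ = (15 - 54)/(52 - 19) ≡ 22/33 mod 61. 33⁻¹ ≡ 37 (mod 61), so λ ≡ 21.
  x = λ² - 19 - 52 = 441 - 71 ≡ 4; y = λ·(19 - 4) - 54 ≡ 17. → (4, 17)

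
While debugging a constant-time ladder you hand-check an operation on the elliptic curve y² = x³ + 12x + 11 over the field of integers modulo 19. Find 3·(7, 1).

(18, 13)

Write Q = (7, 1).
Repeated addition: build up to 3Q.
2Q: tangent at (7, 1): λ = (3·7² + 12)/(2·1) ≡ 7/2. 2⁻¹ ≡ 10 (mod 19) since 2·10 = 20 ≡ 1, so λ ≡ 7·10 ≡ 13.
  x = λ² - 7 - 7 = 169 - 14 ≡ 3; y = λ·(7 - 3) - 1 ≡ 13. → (3, 13)
3Q: (3, 13) + (7, 1). λ = (1 - 13)/(7 - 3) ≡ 7/4 mod 19. 4⁻¹ ≡ 5 (mod 19), so λ ≡ 16.
  x = λ² - 3 - 7 = 256 - 10 ≡ 18; y = λ·(3 - 18) - 13 ≡ 13. → (18, 13)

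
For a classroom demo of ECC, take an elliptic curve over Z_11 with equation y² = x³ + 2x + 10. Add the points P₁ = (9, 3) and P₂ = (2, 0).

(9, 3) + (2, 0). λ = (0 - 3)/(2 - 9) ≡ 8/4 mod 11. 4⁻¹ ≡ 3 (mod 11) since 4·3 = 12 ≡ 1, so λ ≡ 2.
  x = λ² - 9 - 2 = 4 - 11 ≡ 4; y = λ·(9 - 4) - 3 ≡ 7. → (4, 7)

(4, 7)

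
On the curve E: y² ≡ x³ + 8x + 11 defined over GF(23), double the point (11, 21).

(3, 19)

tangent at (11, 21): λ = (3·11² + 8)/(2·21) ≡ 3/19. 19⁻¹ ≡ 17 (mod 23), so λ ≡ 3·17 ≡ 5.
  x = λ² - 11 - 11 = 25 - 22 ≡ 3; y = λ·(11 - 3) - 21 ≡ 19. → (3, 19)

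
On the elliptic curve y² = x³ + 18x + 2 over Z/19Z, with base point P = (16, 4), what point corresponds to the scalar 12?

Double-and-add on 12 = (1100)₂. Start with P = (16, 4) for the leading 1-bit.
double: tangent at (16, 4): λ = (3·16² + 18)/(2·4) ≡ 7/8. 8⁻¹ ≡ 12 (mod 19), so λ ≡ 7·12 ≡ 8.
  x = λ² - 16 - 16 = 64 - 32 ≡ 13; y = λ·(16 - 13) - 4 ≡ 1. → (13, 1)
add P: (13, 1) + (16, 4). λ = (4 - 1)/(16 - 13) ≡ 3/3 mod 19. 3⁻¹ ≡ 13 (mod 19) since 3·13 = 39 ≡ 1, so λ ≡ 1.
  x = λ² - 13 - 16 = 1 - 29 ≡ 10; y = λ·(13 - 10) - 1 ≡ 2. → (10, 2)
double: tangent at (10, 2): λ = (3·10² + 18)/(2·2) ≡ 14/4. 4⁻¹ ≡ 5 (mod 19), so λ ≡ 14·5 ≡ 13.
  x = λ² - 10 - 10 = 169 - 20 ≡ 16; y = λ·(10 - 16) - 2 ≡ 15. → (16, 15)
double: tangent at (16, 15): λ = (3·16² + 18)/(2·15) ≡ 7/11. 11⁻¹ ≡ 7 (mod 19) since 11·7 = 77 ≡ 1, so λ ≡ 7·7 ≡ 11.
  x = λ² - 16 - 16 = 121 - 32 ≡ 13; y = λ·(16 - 13) - 15 ≡ 18. → (13, 18)

(13, 18)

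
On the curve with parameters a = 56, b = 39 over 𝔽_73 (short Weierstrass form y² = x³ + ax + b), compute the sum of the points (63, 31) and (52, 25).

(50, 69)

(63, 31) + (52, 25). λ = (25 - 31)/(52 - 63) ≡ 67/62 mod 73. 62⁻¹ ≡ 53 (mod 73), so λ ≡ 47.
  x = λ² - 63 - 52 = 2209 - 115 ≡ 50; y = λ·(63 - 50) - 31 ≡ 69. → (50, 69)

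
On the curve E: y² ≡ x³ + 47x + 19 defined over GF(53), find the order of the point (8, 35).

2P: tangent at (8, 35): λ = (3·8² + 47)/(2·35) ≡ 27/17. 17⁻¹ ≡ 25 (mod 53) since 17·25 = 425 ≡ 1, so λ ≡ 27·25 ≡ 39.
  x = λ² - 8 - 8 = 1521 - 16 ≡ 21; y = λ·(8 - 21) - 35 ≡ 41. → (21, 41)
3P: (21, 41) + (8, 35). λ = (35 - 41)/(8 - 21) ≡ 47/40 mod 53. 40⁻¹ ≡ 4 (mod 53), so λ ≡ 29.
  x = λ² - 21 - 8 = 841 - 29 ≡ 17; y = λ·(21 - 17) - 41 ≡ 22. → (17, 22)
4P: (17, 22) + (8, 35). λ = (35 - 22)/(8 - 17) ≡ 13/44 mod 53. 44⁻¹ ≡ 47 (mod 53) since 44·47 = 2068 ≡ 1, so λ ≡ 28.
  x = λ² - 17 - 8 = 784 - 25 ≡ 17; y = λ·(17 - 17) - 22 ≡ 31. → (17, 31)
5P: (17, 31) + (8, 35). λ = (35 - 31)/(8 - 17) ≡ 4/44 mod 53. 44⁻¹ ≡ 47 (mod 53), so λ ≡ 29.
  x = λ² - 17 - 8 = 841 - 25 ≡ 21; y = λ·(17 - 21) - 31 ≡ 12. → (21, 12)
6P: (21, 12) + (8, 35). λ = (35 - 12)/(8 - 21) ≡ 23/40 mod 53. 40⁻¹ ≡ 4 (mod 53), so λ ≡ 39.
  x = λ² - 21 - 8 = 1521 - 29 ≡ 8; y = λ·(21 - 8) - 12 ≡ 18. → (8, 18)
7P: (8, 18) + (8, 35): same x and y₁ ≡ -y₂, so the sum is the point at infinity.
7P = the point at infinity, so the order is 7.

7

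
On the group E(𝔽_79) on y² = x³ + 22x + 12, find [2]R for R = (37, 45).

tangent at (37, 45): λ = (3·37² + 22)/(2·45) ≡ 21/11. 11⁻¹ ≡ 36 (mod 79) since 11·36 = 396 ≡ 1, so λ ≡ 21·36 ≡ 45.
  x = λ² - 37 - 37 = 2025 - 74 ≡ 55; y = λ·(37 - 55) - 45 ≡ 14. → (55, 14)

(55, 14)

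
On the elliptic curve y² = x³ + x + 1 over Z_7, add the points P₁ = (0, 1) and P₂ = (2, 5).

(2, 2)

(0, 1) + (2, 5). λ = (5 - 1)/(2 - 0) ≡ 4/2 mod 7. 2⁻¹ ≡ 4 (mod 7), so λ ≡ 2.
  x = λ² - 0 - 2 = 4 - 2 ≡ 2; y = λ·(0 - 2) - 1 ≡ 2. → (2, 2)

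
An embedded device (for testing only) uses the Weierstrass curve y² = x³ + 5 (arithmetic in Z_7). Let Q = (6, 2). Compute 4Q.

(5, 2)

Double-and-add on 4 = (100)₂. Start with Q = (6, 2) for the leading 1-bit.
double: tangent at (6, 2): λ = (3·6² + 0)/(2·2) ≡ 3/4. 4⁻¹ ≡ 2 (mod 7) since 4·2 = 8 ≡ 1, so λ ≡ 3·2 ≡ 6.
  x = λ² - 6 - 6 = 36 - 12 ≡ 3; y = λ·(6 - 3) - 2 ≡ 2. → (3, 2)
double: tangent at (3, 2): λ = (3·3² + 0)/(2·2) ≡ 6/4. 4⁻¹ ≡ 2 (mod 7), so λ ≡ 6·2 ≡ 5.
  x = λ² - 3 - 3 = 25 - 6 ≡ 5; y = λ·(3 - 5) - 2 ≡ 2. → (5, 2)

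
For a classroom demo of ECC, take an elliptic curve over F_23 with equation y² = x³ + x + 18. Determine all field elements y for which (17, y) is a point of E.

x³ + 1x + 18 = 4948 ≡ 3 (mod 23).
Square roots of 3 mod 23: 7 and 16 (since 7² = 49 ≡ 3).

7, 16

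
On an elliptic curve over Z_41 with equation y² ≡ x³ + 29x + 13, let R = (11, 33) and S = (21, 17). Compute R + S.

(11, 33) + (21, 17). λ = (17 - 33)/(21 - 11) ≡ 25/10 mod 41. 10⁻¹ ≡ 37 (mod 41), so λ ≡ 23.
  x = λ² - 11 - 21 = 529 - 32 ≡ 5; y = λ·(11 - 5) - 33 ≡ 23. → (5, 23)

(5, 23)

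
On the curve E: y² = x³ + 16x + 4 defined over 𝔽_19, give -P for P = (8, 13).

(8, 6)

-(8, 13) = (8, -13 mod 19) = (8, 6).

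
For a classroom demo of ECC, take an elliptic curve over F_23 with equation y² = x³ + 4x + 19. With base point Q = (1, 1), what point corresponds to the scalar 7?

(17, 20)

Double-and-add on 7 = (111)₂. Start with Q = (1, 1) for the leading 1-bit.
double: tangent at (1, 1): λ = (3·1² + 4)/(2·1) ≡ 7/2. 2⁻¹ ≡ 12 (mod 23) since 2·12 = 24 ≡ 1, so λ ≡ 7·12 ≡ 15.
  x = λ² - 1 - 1 = 225 - 2 ≡ 16; y = λ·(1 - 16) - 1 ≡ 4. → (16, 4)
add Q: (16, 4) + (1, 1). λ = (1 - 4)/(1 - 16) ≡ 20/8 mod 23. 8⁻¹ ≡ 3 (mod 23), so λ ≡ 14.
  x = λ² - 16 - 1 = 196 - 17 ≡ 18; y = λ·(16 - 18) - 4 ≡ 14. → (18, 14)
double: tangent at (18, 14): λ = (3·18² + 4)/(2·14) ≡ 10/5. 5⁻¹ ≡ 14 (mod 23), so λ ≡ 10·14 ≡ 2.
  x = λ² - 18 - 18 = 4 - 36 ≡ 14; y = λ·(18 - 14) - 14 ≡ 17. → (14, 17)
add Q: (14, 17) + (1, 1). λ = (1 - 17)/(1 - 14) ≡ 7/10 mod 23. 10⁻¹ ≡ 7 (mod 23), so λ ≡ 3.
  x = λ² - 14 - 1 = 9 - 15 ≡ 17; y = λ·(14 - 17) - 17 ≡ 20. → (17, 20)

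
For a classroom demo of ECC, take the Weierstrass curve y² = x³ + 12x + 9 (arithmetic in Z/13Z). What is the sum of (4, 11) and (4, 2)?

The two points share x = 4 and their y-coordinates satisfy 11 + 2 ≡ 0 (mod 13), so they are inverses. Their sum is 𝒪.

O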